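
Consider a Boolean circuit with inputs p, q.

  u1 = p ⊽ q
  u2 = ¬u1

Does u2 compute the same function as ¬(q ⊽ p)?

u1 = p ⊽ q
u2 = ¬u1 = ¬(p ⊽ q)
At p=0, q=0: circuit gives 0, formula gives 0.
At p=0, q=1: circuit gives 1, formula gives 1.
Agrees on all 4 inputs.

Yes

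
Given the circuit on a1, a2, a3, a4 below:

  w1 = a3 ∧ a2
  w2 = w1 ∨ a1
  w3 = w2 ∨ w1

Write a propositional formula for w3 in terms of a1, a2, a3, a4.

w1 = a3 ∧ a2
w2 = w1 ∨ a1 = (a3 ∧ a2) ∨ a1
w3 = w2 ∨ w1 = ((a3 ∧ a2) ∨ a1) ∨ (a3 ∧ a2)

((a3 ∧ a2) ∨ a1) ∨ (a3 ∧ a2)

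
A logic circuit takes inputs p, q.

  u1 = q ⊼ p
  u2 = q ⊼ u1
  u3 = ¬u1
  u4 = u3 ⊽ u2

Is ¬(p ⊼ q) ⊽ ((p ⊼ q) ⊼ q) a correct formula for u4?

u1 = q ⊼ p
u2 = q ⊼ u1 = q ⊼ (q ⊼ p)
u3 = ¬u1 = ¬(q ⊼ p)
u4 = u3 ⊽ u2 = ¬(q ⊼ p) ⊽ (q ⊼ (q ⊼ p))
At p=0, q=0: circuit gives 0, formula gives 0.
At p=0, q=1: circuit gives 1, formula gives 1.
Agrees on all 4 inputs.

Yes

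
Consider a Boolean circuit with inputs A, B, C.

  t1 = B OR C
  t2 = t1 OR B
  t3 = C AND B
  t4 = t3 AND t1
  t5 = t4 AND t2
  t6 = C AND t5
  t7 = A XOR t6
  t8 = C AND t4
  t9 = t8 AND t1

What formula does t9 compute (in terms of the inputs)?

t1 = B OR C
t3 = C AND B
t4 = t3 AND t1 = (C AND B) AND (B OR C)
t8 = C AND t4 = C AND ((C AND B) AND (B OR C))
t9 = t8 AND t1 = (C AND ((C AND B) AND (B OR C))) AND (B OR C)

(C AND ((C AND B) AND (B OR C))) AND (B OR C)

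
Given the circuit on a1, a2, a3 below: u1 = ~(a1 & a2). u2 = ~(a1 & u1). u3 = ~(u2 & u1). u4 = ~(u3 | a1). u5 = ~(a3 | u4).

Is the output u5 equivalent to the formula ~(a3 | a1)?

u1 = ~(a1 & a2)
u2 = ~(a1 & u1) = ~(a1 & (~(a1 & a2)))
u3 = ~(u2 & u1) = ~((~(a1 & (~(a1 & a2)))) & (~(a1 & a2)))
u4 = ~(u3 | a1) = ~((~((~(a1 & (~(a1 & a2)))) & (~(a1 & a2)))) | a1)
u5 = ~(a3 | u4) = ~(a3 | (~((~((~(a1 & (~(a1 & a2)))) & (~(a1 & a2)))) | a1)))
At a1=0, a2=0, a3=0: circuit gives 0, formula gives 1.

No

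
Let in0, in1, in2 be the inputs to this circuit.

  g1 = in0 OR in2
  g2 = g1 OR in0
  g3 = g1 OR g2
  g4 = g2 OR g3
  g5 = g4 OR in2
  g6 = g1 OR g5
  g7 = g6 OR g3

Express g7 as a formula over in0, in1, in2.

((in0 OR in2) OR ((((in0 OR in2) OR in0) OR ((in0 OR in2) OR ((in0 OR in2) OR in0))) OR in2)) OR ((in0 OR in2) OR ((in0 OR in2) OR in0))

g1 = in0 OR in2
g2 = g1 OR in0 = (in0 OR in2) OR in0
g3 = g1 OR g2 = (in0 OR in2) OR ((in0 OR in2) OR in0)
g4 = g2 OR g3 = ((in0 OR in2) OR in0) OR ((in0 OR in2) OR ((in0 OR in2) OR in0))
g5 = g4 OR in2 = (((in0 OR in2) OR in0) OR ((in0 OR in2) OR ((in0 OR in2) OR in0))) OR in2
g6 = g1 OR g5 = (in0 OR in2) OR ((((in0 OR in2) OR in0) OR ((in0 OR in2) OR ((in0 OR in2) OR in0))) OR in2)
g7 = g6 OR g3 = ((in0 OR in2) OR ((((in0 OR in2) OR in0) OR ((in0 OR in2) OR ((in0 OR in2) OR in0))) OR in2)) OR ((in0 OR in2) OR ((in0 OR in2) OR in0))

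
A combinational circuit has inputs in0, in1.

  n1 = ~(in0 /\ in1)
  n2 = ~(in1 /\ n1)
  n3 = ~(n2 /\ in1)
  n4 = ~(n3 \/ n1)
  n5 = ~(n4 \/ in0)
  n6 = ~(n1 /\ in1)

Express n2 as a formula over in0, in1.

n1 = ~(in0 /\ in1)
n2 = ~(in1 /\ n1) = ~(in1 /\ (~(in0 /\ in1)))

~(in1 /\ (~(in0 /\ in1)))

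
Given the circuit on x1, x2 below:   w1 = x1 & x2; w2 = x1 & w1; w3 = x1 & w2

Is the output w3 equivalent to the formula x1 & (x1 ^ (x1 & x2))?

w1 = x1 & x2
w2 = x1 & w1 = x1 & (x1 & x2)
w3 = x1 & w2 = x1 & (x1 & (x1 & x2))
At x1=1, x2=0: circuit gives 0, formula gives 1.

No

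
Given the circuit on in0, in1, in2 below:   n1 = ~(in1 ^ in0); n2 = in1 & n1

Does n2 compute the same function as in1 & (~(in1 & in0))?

n1 = ~(in1 ^ in0)
n2 = in1 & n1 = in1 & (~(in1 ^ in0))
At in0=0, in1=1, in2=0: circuit gives 0, formula gives 1.

No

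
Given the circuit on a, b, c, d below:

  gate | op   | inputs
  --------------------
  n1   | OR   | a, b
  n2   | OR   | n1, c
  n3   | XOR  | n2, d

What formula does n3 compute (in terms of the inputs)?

n1 = a OR b
n2 = n1 OR c = (a OR b) OR c
n3 = n2 XOR d = ((a OR b) OR c) XOR d

((a OR b) OR c) XOR d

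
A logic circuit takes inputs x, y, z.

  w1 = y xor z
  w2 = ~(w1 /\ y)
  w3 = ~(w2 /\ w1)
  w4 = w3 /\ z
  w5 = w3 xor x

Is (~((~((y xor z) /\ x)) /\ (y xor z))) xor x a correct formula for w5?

No

w1 = y xor z
w2 = ~(w1 /\ y) = ~((y xor z) /\ y)
w3 = ~(w2 /\ w1) = ~((~((y xor z) /\ y)) /\ (y xor z))
w5 = w3 xor x = (~((~((y xor z) /\ y)) /\ (y xor z))) xor x
At x=0, y=1, z=0: circuit gives 1, formula gives 0.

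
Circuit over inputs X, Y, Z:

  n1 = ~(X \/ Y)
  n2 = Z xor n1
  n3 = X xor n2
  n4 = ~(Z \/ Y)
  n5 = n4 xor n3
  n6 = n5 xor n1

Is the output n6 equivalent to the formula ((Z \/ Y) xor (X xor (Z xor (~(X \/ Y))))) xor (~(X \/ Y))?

No

n1 = ~(X \/ Y)
n2 = Z xor n1 = Z xor (~(X \/ Y))
n3 = X xor n2 = X xor (Z xor (~(X \/ Y)))
n4 = ~(Z \/ Y)
n5 = n4 xor n3 = (~(Z \/ Y)) xor (X xor (Z xor (~(X \/ Y))))
n6 = n5 xor n1 = ((~(Z \/ Y)) xor (X xor (Z xor (~(X \/ Y))))) xor (~(X \/ Y))
At X=0, Y=0, Z=0: circuit gives 1, formula gives 0.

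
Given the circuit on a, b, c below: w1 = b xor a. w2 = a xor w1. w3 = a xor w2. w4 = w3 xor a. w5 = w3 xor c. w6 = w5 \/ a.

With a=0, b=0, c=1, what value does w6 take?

w1 = 0 xor 0 = 0
w2 = 0 xor 0 = 0
w3 = 0 xor 0 = 0
w5 = 0 xor 1 = 1
w6 = 1 \/ 0 = 1

1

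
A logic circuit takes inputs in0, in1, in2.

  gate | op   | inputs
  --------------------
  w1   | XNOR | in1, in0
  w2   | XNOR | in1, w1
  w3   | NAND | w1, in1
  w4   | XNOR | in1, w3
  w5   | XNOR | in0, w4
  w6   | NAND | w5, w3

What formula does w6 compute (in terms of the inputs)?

(in0 XNOR (in1 XNOR ((in1 XNOR in0) NAND in1))) NAND ((in1 XNOR in0) NAND in1)

w1 = in1 XNOR in0
w3 = w1 NAND in1 = (in1 XNOR in0) NAND in1
w4 = in1 XNOR w3 = in1 XNOR ((in1 XNOR in0) NAND in1)
w5 = in0 XNOR w4 = in0 XNOR (in1 XNOR ((in1 XNOR in0) NAND in1))
w6 = w5 NAND w3 = (in0 XNOR (in1 XNOR ((in1 XNOR in0) NAND in1))) NAND ((in1 XNOR in0) NAND in1)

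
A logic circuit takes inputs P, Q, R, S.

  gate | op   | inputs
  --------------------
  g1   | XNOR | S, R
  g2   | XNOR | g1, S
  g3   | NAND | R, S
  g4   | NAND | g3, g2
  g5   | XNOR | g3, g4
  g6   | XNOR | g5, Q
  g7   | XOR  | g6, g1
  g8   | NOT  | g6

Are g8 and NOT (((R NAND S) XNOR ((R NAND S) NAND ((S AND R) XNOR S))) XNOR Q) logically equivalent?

g1 = S XNOR R
g2 = g1 XNOR S = (S XNOR R) XNOR S
g3 = R NAND S
g4 = g3 NAND g2 = (R NAND S) NAND ((S XNOR R) XNOR S)
g5 = g3 XNOR g4 = (R NAND S) XNOR ((R NAND S) NAND ((S XNOR R) XNOR S))
g6 = g5 XNOR Q = ((R NAND S) XNOR ((R NAND S) NAND ((S XNOR R) XNOR S))) XNOR Q
g8 = NOT g6 = NOT (((R NAND S) XNOR ((R NAND S) NAND ((S XNOR R) XNOR S))) XNOR Q)
At P=0, Q=0, R=0, S=0: circuit gives 1, formula gives 0.

No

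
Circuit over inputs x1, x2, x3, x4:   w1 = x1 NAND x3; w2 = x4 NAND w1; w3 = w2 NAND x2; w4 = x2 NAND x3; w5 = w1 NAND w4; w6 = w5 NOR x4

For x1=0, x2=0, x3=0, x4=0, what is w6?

1

w1 = 0 NAND 0 = 1
w4 = 0 NAND 0 = 1
w5 = 1 NAND 1 = 0
w6 = 0 NOR 0 = 1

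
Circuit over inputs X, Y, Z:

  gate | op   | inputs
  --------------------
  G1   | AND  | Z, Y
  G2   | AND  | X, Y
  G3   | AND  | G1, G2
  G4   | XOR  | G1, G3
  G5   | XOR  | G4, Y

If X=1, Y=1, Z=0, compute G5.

1

G1 = 0 AND 1 = 0
G2 = 1 AND 1 = 1
G3 = 0 AND 1 = 0
G4 = 0 XOR 0 = 0
G5 = 0 XOR 1 = 1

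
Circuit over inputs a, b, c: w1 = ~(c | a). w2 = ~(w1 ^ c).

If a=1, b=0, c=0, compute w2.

1

w1 = ~(0 | 1) = 0
w2 = ~(0 ^ 0) = 1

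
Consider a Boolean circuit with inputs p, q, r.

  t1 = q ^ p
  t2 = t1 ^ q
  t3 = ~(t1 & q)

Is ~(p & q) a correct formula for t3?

t1 = q ^ p
t3 = ~(t1 & q) = ~((q ^ p) & q)
At p=0, q=1, r=0: circuit gives 0, formula gives 1.

No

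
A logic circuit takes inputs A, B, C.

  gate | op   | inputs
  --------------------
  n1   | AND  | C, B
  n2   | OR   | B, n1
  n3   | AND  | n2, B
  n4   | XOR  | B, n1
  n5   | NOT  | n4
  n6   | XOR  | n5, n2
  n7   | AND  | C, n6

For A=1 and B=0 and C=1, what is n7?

n1 = 1 AND 0 = 0
n2 = 0 OR 0 = 0
n4 = 0 XOR 0 = 0
n5 = NOT 0 = 1
n6 = 1 XOR 0 = 1
n7 = 1 AND 1 = 1

1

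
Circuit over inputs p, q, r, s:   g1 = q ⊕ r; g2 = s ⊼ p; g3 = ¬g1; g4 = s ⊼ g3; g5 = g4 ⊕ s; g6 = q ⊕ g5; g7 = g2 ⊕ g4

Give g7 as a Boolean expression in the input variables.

g1 = q ⊕ r
g2 = s ⊼ p
g3 = ¬g1 = ¬(q ⊕ r)
g4 = s ⊼ g3 = s ⊼ ¬(q ⊕ r)
g7 = g2 ⊕ g4 = (s ⊼ p) ⊕ (s ⊼ ¬(q ⊕ r))

(s ⊼ p) ⊕ (s ⊼ ¬(q ⊕ r))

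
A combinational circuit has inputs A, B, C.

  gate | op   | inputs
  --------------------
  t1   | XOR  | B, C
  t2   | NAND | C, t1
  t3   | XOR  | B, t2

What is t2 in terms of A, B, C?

C NAND (B XOR C)

t1 = B XOR C
t2 = C NAND t1 = C NAND (B XOR C)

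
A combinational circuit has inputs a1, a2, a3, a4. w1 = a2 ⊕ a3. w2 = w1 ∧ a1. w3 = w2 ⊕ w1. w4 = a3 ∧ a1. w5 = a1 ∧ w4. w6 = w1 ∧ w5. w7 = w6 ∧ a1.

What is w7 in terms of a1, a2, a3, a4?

w1 = a2 ⊕ a3
w4 = a3 ∧ a1
w5 = a1 ∧ w4 = a1 ∧ (a3 ∧ a1)
w6 = w1 ∧ w5 = (a2 ⊕ a3) ∧ (a1 ∧ (a3 ∧ a1))
w7 = w6 ∧ a1 = ((a2 ⊕ a3) ∧ (a1 ∧ (a3 ∧ a1))) ∧ a1

((a2 ⊕ a3) ∧ (a1 ∧ (a3 ∧ a1))) ∧ a1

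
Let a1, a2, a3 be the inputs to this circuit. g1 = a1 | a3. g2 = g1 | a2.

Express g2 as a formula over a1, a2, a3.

g1 = a1 | a3
g2 = g1 | a2 = (a1 | a3) | a2

(a1 | a3) | a2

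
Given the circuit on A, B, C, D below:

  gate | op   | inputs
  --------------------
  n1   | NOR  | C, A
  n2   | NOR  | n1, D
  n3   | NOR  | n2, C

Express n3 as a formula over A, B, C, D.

((C NOR A) NOR D) NOR C

n1 = C NOR A
n2 = n1 NOR D = (C NOR A) NOR D
n3 = n2 NOR C = ((C NOR A) NOR D) NOR C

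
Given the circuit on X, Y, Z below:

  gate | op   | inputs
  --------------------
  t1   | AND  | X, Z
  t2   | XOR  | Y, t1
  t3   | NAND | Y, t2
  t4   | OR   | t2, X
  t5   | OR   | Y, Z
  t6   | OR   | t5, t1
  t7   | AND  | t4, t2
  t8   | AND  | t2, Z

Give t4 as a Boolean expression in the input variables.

t1 = X AND Z
t2 = Y XOR t1 = Y XOR (X AND Z)
t4 = t2 OR X = (Y XOR (X AND Z)) OR X

(Y XOR (X AND Z)) OR X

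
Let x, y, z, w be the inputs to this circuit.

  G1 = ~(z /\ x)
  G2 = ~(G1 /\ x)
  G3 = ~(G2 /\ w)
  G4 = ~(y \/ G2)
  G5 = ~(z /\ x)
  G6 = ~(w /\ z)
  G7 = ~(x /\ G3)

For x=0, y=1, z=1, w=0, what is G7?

1

G1 = ~(1 /\ 0) = 1
G2 = ~(1 /\ 0) = 1
G3 = ~(1 /\ 0) = 1
G7 = ~(0 /\ 1) = 1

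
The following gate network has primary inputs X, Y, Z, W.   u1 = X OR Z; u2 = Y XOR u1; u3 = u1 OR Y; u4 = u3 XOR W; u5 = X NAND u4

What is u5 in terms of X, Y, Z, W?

u1 = X OR Z
u3 = u1 OR Y = (X OR Z) OR Y
u4 = u3 XOR W = ((X OR Z) OR Y) XOR W
u5 = X NAND u4 = X NAND (((X OR Z) OR Y) XOR W)

X NAND (((X OR Z) OR Y) XOR W)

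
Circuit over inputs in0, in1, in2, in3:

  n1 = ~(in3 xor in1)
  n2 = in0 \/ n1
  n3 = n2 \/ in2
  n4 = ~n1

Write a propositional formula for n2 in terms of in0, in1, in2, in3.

n1 = ~(in3 xor in1)
n2 = in0 \/ n1 = in0 \/ (~(in3 xor in1))

in0 \/ (~(in3 xor in1))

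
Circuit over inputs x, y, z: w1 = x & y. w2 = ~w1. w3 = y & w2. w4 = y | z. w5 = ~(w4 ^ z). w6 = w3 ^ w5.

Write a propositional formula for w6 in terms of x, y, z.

w1 = x & y
w2 = ~w1 = ~(x & y)
w3 = y & w2 = y & ~(x & y)
w4 = y | z
w5 = ~(w4 ^ z) = ~((y | z) ^ z)
w6 = w3 ^ w5 = (y & ~(x & y)) ^ (~((y | z) ^ z))

(y & ~(x & y)) ^ (~((y | z) ^ z))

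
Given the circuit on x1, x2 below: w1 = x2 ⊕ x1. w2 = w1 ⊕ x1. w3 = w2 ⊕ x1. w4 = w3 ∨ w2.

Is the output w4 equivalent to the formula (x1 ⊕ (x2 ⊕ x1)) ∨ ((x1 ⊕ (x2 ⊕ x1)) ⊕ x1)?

w1 = x2 ⊕ x1
w2 = w1 ⊕ x1 = (x2 ⊕ x1) ⊕ x1
w3 = w2 ⊕ x1 = ((x2 ⊕ x1) ⊕ x1) ⊕ x1
w4 = w3 ∨ w2 = (((x2 ⊕ x1) ⊕ x1) ⊕ x1) ∨ ((x2 ⊕ x1) ⊕ x1)
At x1=0, x2=0: circuit gives 0, formula gives 0.
At x1=0, x2=1: circuit gives 1, formula gives 1.
Agrees on all 4 inputs.

Yes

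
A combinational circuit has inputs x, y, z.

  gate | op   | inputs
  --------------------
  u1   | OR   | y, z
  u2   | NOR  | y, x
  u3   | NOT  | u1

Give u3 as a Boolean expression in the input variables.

NOT (y OR z)

u1 = y OR z
u3 = NOT u1 = NOT (y OR z)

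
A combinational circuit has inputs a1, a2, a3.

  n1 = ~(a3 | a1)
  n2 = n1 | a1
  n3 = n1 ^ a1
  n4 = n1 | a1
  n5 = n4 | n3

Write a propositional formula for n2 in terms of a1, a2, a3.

n1 = ~(a3 | a1)
n2 = n1 | a1 = (~(a3 | a1)) | a1

(~(a3 | a1)) | a1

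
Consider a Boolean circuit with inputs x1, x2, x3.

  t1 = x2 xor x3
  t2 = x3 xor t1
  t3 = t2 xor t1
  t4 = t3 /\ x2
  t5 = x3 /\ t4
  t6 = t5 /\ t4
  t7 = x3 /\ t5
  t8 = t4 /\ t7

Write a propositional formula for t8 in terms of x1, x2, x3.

(((x3 xor (x2 xor x3)) xor (x2 xor x3)) /\ x2) /\ (x3 /\ (x3 /\ (((x3 xor (x2 xor x3)) xor (x2 xor x3)) /\ x2)))

t1 = x2 xor x3
t2 = x3 xor t1 = x3 xor (x2 xor x3)
t3 = t2 xor t1 = (x3 xor (x2 xor x3)) xor (x2 xor x3)
t4 = t3 /\ x2 = ((x3 xor (x2 xor x3)) xor (x2 xor x3)) /\ x2
t5 = x3 /\ t4 = x3 /\ (((x3 xor (x2 xor x3)) xor (x2 xor x3)) /\ x2)
t7 = x3 /\ t5 = x3 /\ (x3 /\ (((x3 xor (x2 xor x3)) xor (x2 xor x3)) /\ x2))
t8 = t4 /\ t7 = (((x3 xor (x2 xor x3)) xor (x2 xor x3)) /\ x2) /\ (x3 /\ (x3 /\ (((x3 xor (x2 xor x3)) xor (x2 xor x3)) /\ x2)))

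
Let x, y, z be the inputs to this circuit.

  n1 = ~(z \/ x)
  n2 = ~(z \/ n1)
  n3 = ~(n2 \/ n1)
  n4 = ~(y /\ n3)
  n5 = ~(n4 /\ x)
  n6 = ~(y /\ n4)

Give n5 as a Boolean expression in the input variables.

n1 = ~(z \/ x)
n2 = ~(z \/ n1) = ~(z \/ (~(z \/ x)))
n3 = ~(n2 \/ n1) = ~((~(z \/ (~(z \/ x)))) \/ (~(z \/ x)))
n4 = ~(y /\ n3) = ~(y /\ (~((~(z \/ (~(z \/ x)))) \/ (~(z \/ x)))))
n5 = ~(n4 /\ x) = ~((~(y /\ (~((~(z \/ (~(z \/ x)))) \/ (~(z \/ x)))))) /\ x)

~((~(y /\ (~((~(z \/ (~(z \/ x)))) \/ (~(z \/ x)))))) /\ x)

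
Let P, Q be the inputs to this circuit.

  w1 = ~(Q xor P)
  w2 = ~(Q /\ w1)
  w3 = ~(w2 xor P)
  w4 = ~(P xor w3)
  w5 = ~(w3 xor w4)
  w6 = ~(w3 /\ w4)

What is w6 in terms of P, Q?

w1 = ~(Q xor P)
w2 = ~(Q /\ w1) = ~(Q /\ (~(Q xor P)))
w3 = ~(w2 xor P) = ~((~(Q /\ (~(Q xor P)))) xor P)
w4 = ~(P xor w3) = ~(P xor (~((~(Q /\ (~(Q xor P)))) xor P)))
w6 = ~(w3 /\ w4) = ~((~((~(Q /\ (~(Q xor P)))) xor P)) /\ (~(P xor (~((~(Q /\ (~(Q xor P)))) xor P)))))

~((~((~(Q /\ (~(Q xor P)))) xor P)) /\ (~(P xor (~((~(Q /\ (~(Q xor P)))) xor P)))))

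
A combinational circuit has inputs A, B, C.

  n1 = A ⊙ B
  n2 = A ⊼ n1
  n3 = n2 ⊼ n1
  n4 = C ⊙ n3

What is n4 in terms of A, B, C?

C ⊙ ((A ⊼ (A ⊙ B)) ⊼ (A ⊙ B))

n1 = A ⊙ B
n2 = A ⊼ n1 = A ⊼ (A ⊙ B)
n3 = n2 ⊼ n1 = (A ⊼ (A ⊙ B)) ⊼ (A ⊙ B)
n4 = C ⊙ n3 = C ⊙ ((A ⊼ (A ⊙ B)) ⊼ (A ⊙ B))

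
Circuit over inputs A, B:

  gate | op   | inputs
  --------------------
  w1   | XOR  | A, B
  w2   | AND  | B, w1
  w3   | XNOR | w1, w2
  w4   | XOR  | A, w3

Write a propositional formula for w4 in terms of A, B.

w1 = A XOR B
w2 = B AND w1 = B AND (A XOR B)
w3 = w1 XNOR w2 = (A XOR B) XNOR (B AND (A XOR B))
w4 = A XOR w3 = A XOR ((A XOR B) XNOR (B AND (A XOR B)))

A XOR ((A XOR B) XNOR (B AND (A XOR B)))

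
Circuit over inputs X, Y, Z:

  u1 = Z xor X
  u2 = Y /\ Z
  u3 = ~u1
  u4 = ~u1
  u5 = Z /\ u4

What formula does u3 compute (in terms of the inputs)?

~(Z xor X)

u1 = Z xor X
u3 = ~u1 = ~(Z xor X)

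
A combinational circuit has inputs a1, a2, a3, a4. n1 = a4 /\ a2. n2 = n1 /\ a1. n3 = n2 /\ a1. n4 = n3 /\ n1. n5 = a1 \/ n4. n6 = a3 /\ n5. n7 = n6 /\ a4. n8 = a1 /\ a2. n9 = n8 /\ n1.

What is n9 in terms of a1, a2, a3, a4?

(a1 /\ a2) /\ (a4 /\ a2)

n1 = a4 /\ a2
n8 = a1 /\ a2
n9 = n8 /\ n1 = (a1 /\ a2) /\ (a4 /\ a2)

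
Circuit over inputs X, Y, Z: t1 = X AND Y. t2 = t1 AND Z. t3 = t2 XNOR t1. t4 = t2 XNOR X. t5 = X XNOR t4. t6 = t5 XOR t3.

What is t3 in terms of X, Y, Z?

t1 = X AND Y
t2 = t1 AND Z = (X AND Y) AND Z
t3 = t2 XNOR t1 = ((X AND Y) AND Z) XNOR (X AND Y)

((X AND Y) AND Z) XNOR (X AND Y)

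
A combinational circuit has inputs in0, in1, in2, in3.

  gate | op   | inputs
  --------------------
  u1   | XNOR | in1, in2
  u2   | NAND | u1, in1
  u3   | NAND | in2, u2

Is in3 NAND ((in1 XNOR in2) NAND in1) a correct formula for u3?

u1 = in1 XNOR in2
u2 = u1 NAND in1 = (in1 XNOR in2) NAND in1
u3 = in2 NAND u2 = in2 NAND ((in1 XNOR in2) NAND in1)
At in0=0, in1=0, in2=0, in3=1: circuit gives 1, formula gives 0.

No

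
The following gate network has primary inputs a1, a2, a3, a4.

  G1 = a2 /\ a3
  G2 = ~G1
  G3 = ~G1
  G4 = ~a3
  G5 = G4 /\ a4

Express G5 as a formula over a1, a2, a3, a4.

~a3 /\ a4

G4 = ~a3
G5 = G4 /\ a4 = ~a3 /\ a4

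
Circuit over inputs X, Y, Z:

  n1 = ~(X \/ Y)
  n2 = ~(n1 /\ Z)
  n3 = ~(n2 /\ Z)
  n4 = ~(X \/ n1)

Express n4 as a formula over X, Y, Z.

~(X \/ (~(X \/ Y)))

n1 = ~(X \/ Y)
n4 = ~(X \/ n1) = ~(X \/ (~(X \/ Y)))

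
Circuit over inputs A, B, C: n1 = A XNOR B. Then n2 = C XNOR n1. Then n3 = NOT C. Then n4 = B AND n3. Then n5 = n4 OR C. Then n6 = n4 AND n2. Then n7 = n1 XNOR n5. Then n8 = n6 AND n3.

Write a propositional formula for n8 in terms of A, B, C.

((B AND NOT C) AND (C XNOR (A XNOR B))) AND NOT C

n1 = A XNOR B
n2 = C XNOR n1 = C XNOR (A XNOR B)
n3 = NOT C
n4 = B AND n3 = B AND NOT C
n6 = n4 AND n2 = (B AND NOT C) AND (C XNOR (A XNOR B))
n8 = n6 AND n3 = ((B AND NOT C) AND (C XNOR (A XNOR B))) AND NOT C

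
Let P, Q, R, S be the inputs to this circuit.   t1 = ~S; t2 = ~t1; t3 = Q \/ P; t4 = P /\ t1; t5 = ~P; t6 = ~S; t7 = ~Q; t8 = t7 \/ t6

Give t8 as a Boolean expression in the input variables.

~Q \/ ~S

t6 = ~S
t7 = ~Q
t8 = t7 \/ t6 = ~Q \/ ~S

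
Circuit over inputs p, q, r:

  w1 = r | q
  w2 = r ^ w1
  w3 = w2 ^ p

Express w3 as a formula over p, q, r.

(r ^ (r | q)) ^ p

w1 = r | q
w2 = r ^ w1 = r ^ (r | q)
w3 = w2 ^ p = (r ^ (r | q)) ^ p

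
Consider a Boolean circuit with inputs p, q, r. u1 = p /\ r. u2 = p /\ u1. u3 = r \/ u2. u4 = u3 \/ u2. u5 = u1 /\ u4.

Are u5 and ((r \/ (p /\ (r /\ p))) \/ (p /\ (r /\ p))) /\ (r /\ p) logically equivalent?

u1 = p /\ r
u2 = p /\ u1 = p /\ (p /\ r)
u3 = r \/ u2 = r \/ (p /\ (p /\ r))
u4 = u3 \/ u2 = (r \/ (p /\ (p /\ r))) \/ (p /\ (p /\ r))
u5 = u1 /\ u4 = (p /\ r) /\ ((r \/ (p /\ (p /\ r))) \/ (p /\ (p /\ r)))
At p=0, q=0, r=0: circuit gives 0, formula gives 0.
At p=1, q=0, r=1: circuit gives 1, formula gives 1.
Agrees on all 8 inputs.

Yes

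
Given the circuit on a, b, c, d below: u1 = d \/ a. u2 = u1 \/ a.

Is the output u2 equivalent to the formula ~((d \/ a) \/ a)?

u1 = d \/ a
u2 = u1 \/ a = (d \/ a) \/ a
At a=0, b=0, c=0, d=0: circuit gives 0, formula gives 1.

No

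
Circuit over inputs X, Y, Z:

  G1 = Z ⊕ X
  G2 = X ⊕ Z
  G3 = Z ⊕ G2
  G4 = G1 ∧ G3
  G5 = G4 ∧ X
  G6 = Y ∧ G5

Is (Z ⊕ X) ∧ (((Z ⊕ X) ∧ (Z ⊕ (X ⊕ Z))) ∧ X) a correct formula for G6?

G1 = Z ⊕ X
G2 = X ⊕ Z
G3 = Z ⊕ G2 = Z ⊕ (X ⊕ Z)
G4 = G1 ∧ G3 = (Z ⊕ X) ∧ (Z ⊕ (X ⊕ Z))
G5 = G4 ∧ X = ((Z ⊕ X) ∧ (Z ⊕ (X ⊕ Z))) ∧ X
G6 = Y ∧ G5 = Y ∧ (((Z ⊕ X) ∧ (Z ⊕ (X ⊕ Z))) ∧ X)
At X=1, Y=0, Z=0: circuit gives 0, formula gives 1.

No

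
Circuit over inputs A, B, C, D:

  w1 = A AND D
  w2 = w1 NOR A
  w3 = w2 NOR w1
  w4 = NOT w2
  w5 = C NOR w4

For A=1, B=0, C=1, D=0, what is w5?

0

w1 = 1 AND 0 = 0
w2 = 0 NOR 1 = 0
w4 = NOT 0 = 1
w5 = 1 NOR 1 = 0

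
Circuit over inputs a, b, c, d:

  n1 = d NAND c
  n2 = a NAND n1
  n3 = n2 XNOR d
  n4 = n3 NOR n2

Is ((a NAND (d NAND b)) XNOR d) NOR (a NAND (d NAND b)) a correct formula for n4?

n1 = d NAND c
n2 = a NAND n1 = a NAND (d NAND c)
n3 = n2 XNOR d = (a NAND (d NAND c)) XNOR d
n4 = n3 NOR n2 = ((a NAND (d NAND c)) XNOR d) NOR (a NAND (d NAND c))
At a=1, b=0, c=1, d=1: circuit gives 0, formula gives 1.

No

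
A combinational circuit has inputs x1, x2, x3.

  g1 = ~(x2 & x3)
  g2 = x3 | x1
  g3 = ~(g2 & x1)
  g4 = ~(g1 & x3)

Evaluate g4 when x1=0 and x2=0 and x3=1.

g1 = ~(0 & 1) = 1
g4 = ~(1 & 1) = 0

0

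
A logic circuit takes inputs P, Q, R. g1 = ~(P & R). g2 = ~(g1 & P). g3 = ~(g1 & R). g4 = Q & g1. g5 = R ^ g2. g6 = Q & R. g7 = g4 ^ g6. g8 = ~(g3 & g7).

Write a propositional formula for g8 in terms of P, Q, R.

g1 = ~(P & R)
g3 = ~(g1 & R) = ~((~(P & R)) & R)
g4 = Q & g1 = Q & (~(P & R))
g6 = Q & R
g7 = g4 ^ g6 = (Q & (~(P & R))) ^ (Q & R)
g8 = ~(g3 & g7) = ~((~((~(P & R)) & R)) & ((Q & (~(P & R))) ^ (Q & R)))

~((~((~(P & R)) & R)) & ((Q & (~(P & R))) ^ (Q & R)))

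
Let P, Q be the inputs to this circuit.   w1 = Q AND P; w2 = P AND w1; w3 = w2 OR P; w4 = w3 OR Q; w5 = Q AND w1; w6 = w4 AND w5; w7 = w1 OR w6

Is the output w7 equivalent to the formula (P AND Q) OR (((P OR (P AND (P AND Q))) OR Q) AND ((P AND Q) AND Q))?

Yes

w1 = Q AND P
w2 = P AND w1 = P AND (Q AND P)
w3 = w2 OR P = (P AND (Q AND P)) OR P
w4 = w3 OR Q = ((P AND (Q AND P)) OR P) OR Q
w5 = Q AND w1 = Q AND (Q AND P)
w6 = w4 AND w5 = (((P AND (Q AND P)) OR P) OR Q) AND (Q AND (Q AND P))
w7 = w1 OR w6 = (Q AND P) OR ((((P AND (Q AND P)) OR P) OR Q) AND (Q AND (Q AND P)))
At P=0, Q=0: circuit gives 0, formula gives 0.
At P=1, Q=1: circuit gives 1, formula gives 1.
Agrees on all 4 inputs.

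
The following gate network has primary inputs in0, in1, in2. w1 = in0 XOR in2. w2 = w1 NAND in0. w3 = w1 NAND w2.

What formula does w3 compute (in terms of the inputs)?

(in0 XOR in2) NAND ((in0 XOR in2) NAND in0)

w1 = in0 XOR in2
w2 = w1 NAND in0 = (in0 XOR in2) NAND in0
w3 = w1 NAND w2 = (in0 XOR in2) NAND ((in0 XOR in2) NAND in0)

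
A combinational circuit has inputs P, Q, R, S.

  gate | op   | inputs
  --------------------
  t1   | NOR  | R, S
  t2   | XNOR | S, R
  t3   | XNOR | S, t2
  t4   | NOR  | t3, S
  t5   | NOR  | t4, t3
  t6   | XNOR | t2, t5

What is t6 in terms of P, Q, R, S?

(S XNOR R) XNOR (((S XNOR (S XNOR R)) NOR S) NOR (S XNOR (S XNOR R)))

t2 = S XNOR R
t3 = S XNOR t2 = S XNOR (S XNOR R)
t4 = t3 NOR S = (S XNOR (S XNOR R)) NOR S
t5 = t4 NOR t3 = ((S XNOR (S XNOR R)) NOR S) NOR (S XNOR (S XNOR R))
t6 = t2 XNOR t5 = (S XNOR R) XNOR (((S XNOR (S XNOR R)) NOR S) NOR (S XNOR (S XNOR R)))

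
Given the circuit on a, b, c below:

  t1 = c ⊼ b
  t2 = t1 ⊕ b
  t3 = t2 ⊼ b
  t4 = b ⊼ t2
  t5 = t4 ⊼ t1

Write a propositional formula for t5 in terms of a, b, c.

t1 = c ⊼ b
t2 = t1 ⊕ b = (c ⊼ b) ⊕ b
t4 = b ⊼ t2 = b ⊼ ((c ⊼ b) ⊕ b)
t5 = t4 ⊼ t1 = (b ⊼ ((c ⊼ b) ⊕ b)) ⊼ (c ⊼ b)

(b ⊼ ((c ⊼ b) ⊕ b)) ⊼ (c ⊼ b)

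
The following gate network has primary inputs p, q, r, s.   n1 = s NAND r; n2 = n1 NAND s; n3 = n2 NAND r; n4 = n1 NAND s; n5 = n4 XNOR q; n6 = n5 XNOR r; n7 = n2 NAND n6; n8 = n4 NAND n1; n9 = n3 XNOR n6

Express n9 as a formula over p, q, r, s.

n1 = s NAND r
n2 = n1 NAND s = (s NAND r) NAND s
n3 = n2 NAND r = ((s NAND r) NAND s) NAND r
n4 = n1 NAND s = (s NAND r) NAND s
n5 = n4 XNOR q = ((s NAND r) NAND s) XNOR q
n6 = n5 XNOR r = (((s NAND r) NAND s) XNOR q) XNOR r
n9 = n3 XNOR n6 = (((s NAND r) NAND s) NAND r) XNOR ((((s NAND r) NAND s) XNOR q) XNOR r)

(((s NAND r) NAND s) NAND r) XNOR ((((s NAND r) NAND s) XNOR q) XNOR r)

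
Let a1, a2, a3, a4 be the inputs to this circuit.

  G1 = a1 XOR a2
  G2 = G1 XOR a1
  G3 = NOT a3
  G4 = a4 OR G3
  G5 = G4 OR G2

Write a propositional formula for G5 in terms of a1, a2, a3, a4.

G1 = a1 XOR a2
G2 = G1 XOR a1 = (a1 XOR a2) XOR a1
G3 = NOT a3
G4 = a4 OR G3 = a4 OR NOT a3
G5 = G4 OR G2 = (a4 OR NOT a3) OR ((a1 XOR a2) XOR a1)

(a4 OR NOT a3) OR ((a1 XOR a2) XOR a1)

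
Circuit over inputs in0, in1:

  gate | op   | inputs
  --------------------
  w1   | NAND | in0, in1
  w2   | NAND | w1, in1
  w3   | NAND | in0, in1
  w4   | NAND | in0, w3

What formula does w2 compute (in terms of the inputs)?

(in0 NAND in1) NAND in1

w1 = in0 NAND in1
w2 = w1 NAND in1 = (in0 NAND in1) NAND in1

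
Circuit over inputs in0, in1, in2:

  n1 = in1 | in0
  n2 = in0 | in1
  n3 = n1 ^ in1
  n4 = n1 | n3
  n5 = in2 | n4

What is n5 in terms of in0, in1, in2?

n1 = in1 | in0
n3 = n1 ^ in1 = (in1 | in0) ^ in1
n4 = n1 | n3 = (in1 | in0) | ((in1 | in0) ^ in1)
n5 = in2 | n4 = in2 | ((in1 | in0) | ((in1 | in0) ^ in1))

in2 | ((in1 | in0) | ((in1 | in0) ^ in1))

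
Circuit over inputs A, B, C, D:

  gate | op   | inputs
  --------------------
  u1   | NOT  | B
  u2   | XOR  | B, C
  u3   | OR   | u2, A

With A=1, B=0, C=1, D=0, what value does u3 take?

u2 = 0 XOR 1 = 1
u3 = 1 OR 1 = 1

1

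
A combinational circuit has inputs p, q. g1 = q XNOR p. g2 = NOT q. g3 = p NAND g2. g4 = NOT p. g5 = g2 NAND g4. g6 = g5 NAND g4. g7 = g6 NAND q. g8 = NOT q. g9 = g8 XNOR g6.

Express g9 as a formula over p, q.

NOT q XNOR ((NOT q NAND NOT p) NAND NOT p)

g2 = NOT q
g4 = NOT p
g5 = g2 NAND g4 = NOT q NAND NOT p
g6 = g5 NAND g4 = (NOT q NAND NOT p) NAND NOT p
g8 = NOT q
g9 = g8 XNOR g6 = NOT q XNOR ((NOT q NAND NOT p) NAND NOT p)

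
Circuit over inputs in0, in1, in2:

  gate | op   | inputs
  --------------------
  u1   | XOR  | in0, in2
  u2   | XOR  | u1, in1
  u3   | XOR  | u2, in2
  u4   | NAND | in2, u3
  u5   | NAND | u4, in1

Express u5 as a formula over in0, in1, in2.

(in2 NAND (((in0 XOR in2) XOR in1) XOR in2)) NAND in1

u1 = in0 XOR in2
u2 = u1 XOR in1 = (in0 XOR in2) XOR in1
u3 = u2 XOR in2 = ((in0 XOR in2) XOR in1) XOR in2
u4 = in2 NAND u3 = in2 NAND (((in0 XOR in2) XOR in1) XOR in2)
u5 = u4 NAND in1 = (in2 NAND (((in0 XOR in2) XOR in1) XOR in2)) NAND in1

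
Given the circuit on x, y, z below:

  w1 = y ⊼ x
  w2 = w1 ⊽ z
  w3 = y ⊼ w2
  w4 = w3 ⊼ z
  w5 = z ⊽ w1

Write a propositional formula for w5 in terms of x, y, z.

z ⊽ (y ⊼ x)

w1 = y ⊼ x
w5 = z ⊽ w1 = z ⊽ (y ⊼ x)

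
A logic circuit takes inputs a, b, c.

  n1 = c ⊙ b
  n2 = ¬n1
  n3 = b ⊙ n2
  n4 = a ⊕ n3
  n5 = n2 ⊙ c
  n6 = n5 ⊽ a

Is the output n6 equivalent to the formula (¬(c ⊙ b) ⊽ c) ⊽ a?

No

n1 = c ⊙ b
n2 = ¬n1 = ¬(c ⊙ b)
n5 = n2 ⊙ c = ¬(c ⊙ b) ⊙ c
n6 = n5 ⊽ a = (¬(c ⊙ b) ⊙ c) ⊽ a
At a=0, b=0, c=1: circuit gives 0, formula gives 1.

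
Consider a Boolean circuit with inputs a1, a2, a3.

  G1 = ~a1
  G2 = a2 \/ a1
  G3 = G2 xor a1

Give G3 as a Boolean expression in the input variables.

(a2 \/ a1) xor a1

G2 = a2 \/ a1
G3 = G2 xor a1 = (a2 \/ a1) xor a1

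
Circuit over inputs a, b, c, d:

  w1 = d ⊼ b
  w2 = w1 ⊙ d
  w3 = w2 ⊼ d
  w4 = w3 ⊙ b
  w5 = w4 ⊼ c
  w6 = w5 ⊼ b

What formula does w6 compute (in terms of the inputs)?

w1 = d ⊼ b
w2 = w1 ⊙ d = (d ⊼ b) ⊙ d
w3 = w2 ⊼ d = ((d ⊼ b) ⊙ d) ⊼ d
w4 = w3 ⊙ b = (((d ⊼ b) ⊙ d) ⊼ d) ⊙ b
w5 = w4 ⊼ c = ((((d ⊼ b) ⊙ d) ⊼ d) ⊙ b) ⊼ c
w6 = w5 ⊼ b = (((((d ⊼ b) ⊙ d) ⊼ d) ⊙ b) ⊼ c) ⊼ b

(((((d ⊼ b) ⊙ d) ⊼ d) ⊙ b) ⊼ c) ⊼ b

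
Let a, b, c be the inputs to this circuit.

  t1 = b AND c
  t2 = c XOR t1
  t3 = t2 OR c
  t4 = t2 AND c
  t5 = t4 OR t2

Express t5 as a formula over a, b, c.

((c XOR (b AND c)) AND c) OR (c XOR (b AND c))

t1 = b AND c
t2 = c XOR t1 = c XOR (b AND c)
t4 = t2 AND c = (c XOR (b AND c)) AND c
t5 = t4 OR t2 = ((c XOR (b AND c)) AND c) OR (c XOR (b AND c))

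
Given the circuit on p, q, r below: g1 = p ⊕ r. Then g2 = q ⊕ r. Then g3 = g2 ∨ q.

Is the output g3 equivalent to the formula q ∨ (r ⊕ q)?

Yes

g2 = q ⊕ r
g3 = g2 ∨ q = (q ⊕ r) ∨ q
At p=0, q=0, r=0: circuit gives 0, formula gives 0.
At p=0, q=0, r=1: circuit gives 1, formula gives 1.
Agrees on all 8 inputs.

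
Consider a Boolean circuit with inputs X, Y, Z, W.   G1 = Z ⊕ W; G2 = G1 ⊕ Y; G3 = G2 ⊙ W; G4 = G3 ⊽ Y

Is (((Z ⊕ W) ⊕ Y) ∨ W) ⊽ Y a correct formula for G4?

No

G1 = Z ⊕ W
G2 = G1 ⊕ Y = (Z ⊕ W) ⊕ Y
G3 = G2 ⊙ W = ((Z ⊕ W) ⊕ Y) ⊙ W
G4 = G3 ⊽ Y = (((Z ⊕ W) ⊕ Y) ⊙ W) ⊽ Y
At X=0, Y=0, Z=0, W=0: circuit gives 0, formula gives 1.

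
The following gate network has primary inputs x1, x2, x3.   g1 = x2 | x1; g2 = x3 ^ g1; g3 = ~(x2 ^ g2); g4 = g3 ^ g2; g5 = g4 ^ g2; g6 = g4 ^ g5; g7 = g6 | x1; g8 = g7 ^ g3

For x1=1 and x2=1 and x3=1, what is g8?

1

g1 = 1 | 1 = 1
g2 = 1 ^ 1 = 0
g3 = ~(1 ^ 0) = 0
g4 = 0 ^ 0 = 0
g5 = 0 ^ 0 = 0
g6 = 0 ^ 0 = 0
g7 = 0 | 1 = 1
g8 = 1 ^ 0 = 1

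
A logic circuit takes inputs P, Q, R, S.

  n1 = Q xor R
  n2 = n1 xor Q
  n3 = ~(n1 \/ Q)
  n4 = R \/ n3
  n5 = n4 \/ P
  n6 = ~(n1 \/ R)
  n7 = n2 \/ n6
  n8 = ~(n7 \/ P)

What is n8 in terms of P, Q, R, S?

~((((Q xor R) xor Q) \/ (~((Q xor R) \/ R))) \/ P)

n1 = Q xor R
n2 = n1 xor Q = (Q xor R) xor Q
n6 = ~(n1 \/ R) = ~((Q xor R) \/ R)
n7 = n2 \/ n6 = ((Q xor R) xor Q) \/ (~((Q xor R) \/ R))
n8 = ~(n7 \/ P) = ~((((Q xor R) xor Q) \/ (~((Q xor R) \/ R))) \/ P)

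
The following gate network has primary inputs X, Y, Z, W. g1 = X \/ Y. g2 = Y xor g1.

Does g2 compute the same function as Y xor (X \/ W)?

No

g1 = X \/ Y
g2 = Y xor g1 = Y xor (X \/ Y)
At X=0, Y=0, Z=0, W=1: circuit gives 0, formula gives 1.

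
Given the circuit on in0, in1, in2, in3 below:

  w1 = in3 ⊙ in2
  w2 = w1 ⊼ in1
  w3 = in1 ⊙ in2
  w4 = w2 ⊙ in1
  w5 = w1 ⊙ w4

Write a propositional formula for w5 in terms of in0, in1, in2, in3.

w1 = in3 ⊙ in2
w2 = w1 ⊼ in1 = (in3 ⊙ in2) ⊼ in1
w4 = w2 ⊙ in1 = ((in3 ⊙ in2) ⊼ in1) ⊙ in1
w5 = w1 ⊙ w4 = (in3 ⊙ in2) ⊙ (((in3 ⊙ in2) ⊼ in1) ⊙ in1)

(in3 ⊙ in2) ⊙ (((in3 ⊙ in2) ⊼ in1) ⊙ in1)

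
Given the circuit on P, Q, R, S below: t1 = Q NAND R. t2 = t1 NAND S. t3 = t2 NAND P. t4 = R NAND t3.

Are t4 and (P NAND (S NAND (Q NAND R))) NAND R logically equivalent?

t1 = Q NAND R
t2 = t1 NAND S = (Q NAND R) NAND S
t3 = t2 NAND P = ((Q NAND R) NAND S) NAND P
t4 = R NAND t3 = R NAND (((Q NAND R) NAND S) NAND P)
At P=0, Q=0, R=1, S=0: circuit gives 0, formula gives 0.
At P=0, Q=0, R=0, S=0: circuit gives 1, formula gives 1.
Agrees on all 16 inputs.

Yes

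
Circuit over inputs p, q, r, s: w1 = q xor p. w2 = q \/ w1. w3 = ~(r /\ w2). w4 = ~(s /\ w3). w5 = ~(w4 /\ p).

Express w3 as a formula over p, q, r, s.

w1 = q xor p
w2 = q \/ w1 = q \/ (q xor p)
w3 = ~(r /\ w2) = ~(r /\ (q \/ (q xor p)))

~(r /\ (q \/ (q xor p)))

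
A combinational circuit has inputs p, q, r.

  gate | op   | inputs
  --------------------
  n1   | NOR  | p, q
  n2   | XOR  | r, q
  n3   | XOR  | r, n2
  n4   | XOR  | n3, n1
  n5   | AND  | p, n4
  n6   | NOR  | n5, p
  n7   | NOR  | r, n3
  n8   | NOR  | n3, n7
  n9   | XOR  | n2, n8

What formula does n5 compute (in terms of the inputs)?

n1 = p NOR q
n2 = r XOR q
n3 = r XOR n2 = r XOR (r XOR q)
n4 = n3 XOR n1 = (r XOR (r XOR q)) XOR (p NOR q)
n5 = p AND n4 = p AND ((r XOR (r XOR q)) XOR (p NOR q))

p AND ((r XOR (r XOR q)) XOR (p NOR q))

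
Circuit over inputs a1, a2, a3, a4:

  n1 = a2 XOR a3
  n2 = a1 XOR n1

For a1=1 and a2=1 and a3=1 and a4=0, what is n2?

n1 = 1 XOR 1 = 0
n2 = 1 XOR 0 = 1

1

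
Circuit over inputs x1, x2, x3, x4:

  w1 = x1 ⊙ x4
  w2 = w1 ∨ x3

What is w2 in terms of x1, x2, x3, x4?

(x1 ⊙ x4) ∨ x3

w1 = x1 ⊙ x4
w2 = w1 ∨ x3 = (x1 ⊙ x4) ∨ x3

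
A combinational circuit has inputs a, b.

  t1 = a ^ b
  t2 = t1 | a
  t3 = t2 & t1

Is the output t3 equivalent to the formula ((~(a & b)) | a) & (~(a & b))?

t1 = a ^ b
t2 = t1 | a = (a ^ b) | a
t3 = t2 & t1 = ((a ^ b) | a) & (a ^ b)
At a=0, b=0: circuit gives 0, formula gives 1.

No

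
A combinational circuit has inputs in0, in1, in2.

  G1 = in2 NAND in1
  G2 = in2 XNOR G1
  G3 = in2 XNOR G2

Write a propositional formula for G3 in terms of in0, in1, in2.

G1 = in2 NAND in1
G2 = in2 XNOR G1 = in2 XNOR (in2 NAND in1)
G3 = in2 XNOR G2 = in2 XNOR (in2 XNOR (in2 NAND in1))

in2 XNOR (in2 XNOR (in2 NAND in1))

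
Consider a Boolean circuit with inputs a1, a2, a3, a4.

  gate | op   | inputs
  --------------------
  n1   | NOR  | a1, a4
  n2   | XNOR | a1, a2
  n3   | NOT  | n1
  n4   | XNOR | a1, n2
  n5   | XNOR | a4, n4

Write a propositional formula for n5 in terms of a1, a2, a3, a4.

n2 = a1 XNOR a2
n4 = a1 XNOR n2 = a1 XNOR (a1 XNOR a2)
n5 = a4 XNOR n4 = a4 XNOR (a1 XNOR (a1 XNOR a2))

a4 XNOR (a1 XNOR (a1 XNOR a2))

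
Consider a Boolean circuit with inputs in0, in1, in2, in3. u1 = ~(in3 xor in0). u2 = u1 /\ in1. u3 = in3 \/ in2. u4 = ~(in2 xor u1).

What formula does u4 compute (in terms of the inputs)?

~(in2 xor (~(in3 xor in0)))

u1 = ~(in3 xor in0)
u4 = ~(in2 xor u1) = ~(in2 xor (~(in3 xor in0)))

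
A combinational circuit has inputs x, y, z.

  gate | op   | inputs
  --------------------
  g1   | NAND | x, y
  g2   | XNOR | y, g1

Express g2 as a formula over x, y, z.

g1 = x NAND y
g2 = y XNOR g1 = y XNOR (x NAND y)

y XNOR (x NAND y)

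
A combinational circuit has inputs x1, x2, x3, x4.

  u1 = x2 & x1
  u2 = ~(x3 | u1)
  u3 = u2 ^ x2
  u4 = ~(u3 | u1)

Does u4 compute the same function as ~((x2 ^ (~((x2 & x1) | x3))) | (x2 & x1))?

u1 = x2 & x1
u2 = ~(x3 | u1) = ~(x3 | (x2 & x1))
u3 = u2 ^ x2 = (~(x3 | (x2 & x1))) ^ x2
u4 = ~(u3 | u1) = ~(((~(x3 | (x2 & x1))) ^ x2) | (x2 & x1))
At x1=0, x2=0, x3=0, x4=0: circuit gives 0, formula gives 0.
At x1=0, x2=0, x3=1, x4=0: circuit gives 1, formula gives 1.
Agrees on all 16 inputs.

Yes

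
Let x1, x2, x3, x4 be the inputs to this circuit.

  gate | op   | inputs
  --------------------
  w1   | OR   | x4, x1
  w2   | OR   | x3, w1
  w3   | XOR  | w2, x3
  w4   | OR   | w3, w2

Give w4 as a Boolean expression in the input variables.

((x3 OR (x4 OR x1)) XOR x3) OR (x3 OR (x4 OR x1))

w1 = x4 OR x1
w2 = x3 OR w1 = x3 OR (x4 OR x1)
w3 = w2 XOR x3 = (x3 OR (x4 OR x1)) XOR x3
w4 = w3 OR w2 = ((x3 OR (x4 OR x1)) XOR x3) OR (x3 OR (x4 OR x1))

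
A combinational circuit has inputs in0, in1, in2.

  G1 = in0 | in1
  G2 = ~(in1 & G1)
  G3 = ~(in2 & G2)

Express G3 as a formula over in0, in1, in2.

~(in2 & (~(in1 & (in0 | in1))))

G1 = in0 | in1
G2 = ~(in1 & G1) = ~(in1 & (in0 | in1))
G3 = ~(in2 & G2) = ~(in2 & (~(in1 & (in0 | in1))))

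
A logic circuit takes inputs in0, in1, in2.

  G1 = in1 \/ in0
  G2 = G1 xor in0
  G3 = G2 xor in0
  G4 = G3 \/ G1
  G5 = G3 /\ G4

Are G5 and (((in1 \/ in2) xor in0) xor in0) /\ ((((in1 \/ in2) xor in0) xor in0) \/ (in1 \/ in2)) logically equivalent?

No

G1 = in1 \/ in0
G2 = G1 xor in0 = (in1 \/ in0) xor in0
G3 = G2 xor in0 = ((in1 \/ in0) xor in0) xor in0
G4 = G3 \/ G1 = (((in1 \/ in0) xor in0) xor in0) \/ (in1 \/ in0)
G5 = G3 /\ G4 = (((in1 \/ in0) xor in0) xor in0) /\ ((((in1 \/ in0) xor in0) xor in0) \/ (in1 \/ in0))
At in0=0, in1=0, in2=1: circuit gives 0, formula gives 1.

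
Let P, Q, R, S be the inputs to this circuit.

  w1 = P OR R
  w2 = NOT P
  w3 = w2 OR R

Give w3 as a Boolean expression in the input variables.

NOT P OR R

w2 = NOT P
w3 = w2 OR R = NOT P OR R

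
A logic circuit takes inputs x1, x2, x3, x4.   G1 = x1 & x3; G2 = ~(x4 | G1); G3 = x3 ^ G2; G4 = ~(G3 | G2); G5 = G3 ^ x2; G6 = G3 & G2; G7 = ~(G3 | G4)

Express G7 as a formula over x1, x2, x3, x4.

~((x3 ^ (~(x4 | (x1 & x3)))) | (~((x3 ^ (~(x4 | (x1 & x3)))) | (~(x4 | (x1 & x3))))))

G1 = x1 & x3
G2 = ~(x4 | G1) = ~(x4 | (x1 & x3))
G3 = x3 ^ G2 = x3 ^ (~(x4 | (x1 & x3)))
G4 = ~(G3 | G2) = ~((x3 ^ (~(x4 | (x1 & x3)))) | (~(x4 | (x1 & x3))))
G7 = ~(G3 | G4) = ~((x3 ^ (~(x4 | (x1 & x3)))) | (~((x3 ^ (~(x4 | (x1 & x3)))) | (~(x4 | (x1 & x3))))))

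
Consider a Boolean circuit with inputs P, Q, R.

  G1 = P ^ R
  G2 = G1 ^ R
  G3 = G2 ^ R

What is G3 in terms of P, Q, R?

G1 = P ^ R
G2 = G1 ^ R = (P ^ R) ^ R
G3 = G2 ^ R = ((P ^ R) ^ R) ^ R

((P ^ R) ^ R) ^ R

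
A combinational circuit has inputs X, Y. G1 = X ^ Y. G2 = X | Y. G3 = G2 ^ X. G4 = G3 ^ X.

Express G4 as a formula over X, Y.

((X | Y) ^ X) ^ X

G2 = X | Y
G3 = G2 ^ X = (X | Y) ^ X
G4 = G3 ^ X = ((X | Y) ^ X) ^ X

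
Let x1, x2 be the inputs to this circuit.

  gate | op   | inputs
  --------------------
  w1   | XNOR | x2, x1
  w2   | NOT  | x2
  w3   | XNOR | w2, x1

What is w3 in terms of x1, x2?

w2 = NOT x2
w3 = w2 XNOR x1 = NOT x2 XNOR x1

NOT x2 XNOR x1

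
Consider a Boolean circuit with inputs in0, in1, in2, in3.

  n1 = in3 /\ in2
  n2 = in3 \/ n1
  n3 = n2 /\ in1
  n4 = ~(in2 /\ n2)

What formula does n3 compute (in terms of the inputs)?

(in3 \/ (in3 /\ in2)) /\ in1

n1 = in3 /\ in2
n2 = in3 \/ n1 = in3 \/ (in3 /\ in2)
n3 = n2 /\ in1 = (in3 \/ (in3 /\ in2)) /\ in1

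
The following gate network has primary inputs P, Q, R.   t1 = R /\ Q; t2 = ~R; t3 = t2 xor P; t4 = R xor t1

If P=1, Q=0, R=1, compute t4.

t1 = 1 /\ 0 = 0
t4 = 1 xor 0 = 1

1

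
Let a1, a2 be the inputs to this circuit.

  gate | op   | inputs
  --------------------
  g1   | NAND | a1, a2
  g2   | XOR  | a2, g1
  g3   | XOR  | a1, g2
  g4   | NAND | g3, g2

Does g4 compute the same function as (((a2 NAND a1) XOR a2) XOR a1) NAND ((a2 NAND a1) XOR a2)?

g1 = a1 NAND a2
g2 = a2 XOR g1 = a2 XOR (a1 NAND a2)
g3 = a1 XOR g2 = a1 XOR (a2 XOR (a1 NAND a2))
g4 = g3 NAND g2 = (a1 XOR (a2 XOR (a1 NAND a2))) NAND (a2 XOR (a1 NAND a2))
At a1=0, a2=0: circuit gives 0, formula gives 0.
At a1=0, a2=1: circuit gives 1, formula gives 1.
Agrees on all 4 inputs.

Yes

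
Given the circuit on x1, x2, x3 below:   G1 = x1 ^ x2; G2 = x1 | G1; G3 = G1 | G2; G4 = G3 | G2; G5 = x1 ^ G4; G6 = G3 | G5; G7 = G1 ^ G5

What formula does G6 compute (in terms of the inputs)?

((x1 ^ x2) | (x1 | (x1 ^ x2))) | (x1 ^ (((x1 ^ x2) | (x1 | (x1 ^ x2))) | (x1 | (x1 ^ x2))))

G1 = x1 ^ x2
G2 = x1 | G1 = x1 | (x1 ^ x2)
G3 = G1 | G2 = (x1 ^ x2) | (x1 | (x1 ^ x2))
G4 = G3 | G2 = ((x1 ^ x2) | (x1 | (x1 ^ x2))) | (x1 | (x1 ^ x2))
G5 = x1 ^ G4 = x1 ^ (((x1 ^ x2) | (x1 | (x1 ^ x2))) | (x1 | (x1 ^ x2)))
G6 = G3 | G5 = ((x1 ^ x2) | (x1 | (x1 ^ x2))) | (x1 ^ (((x1 ^ x2) | (x1 | (x1 ^ x2))) | (x1 | (x1 ^ x2))))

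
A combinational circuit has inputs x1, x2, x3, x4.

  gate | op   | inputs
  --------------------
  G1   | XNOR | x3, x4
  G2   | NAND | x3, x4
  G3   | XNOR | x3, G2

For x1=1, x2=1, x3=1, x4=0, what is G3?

1

G2 = 1 NAND 0 = 1
G3 = 1 XNOR 1 = 1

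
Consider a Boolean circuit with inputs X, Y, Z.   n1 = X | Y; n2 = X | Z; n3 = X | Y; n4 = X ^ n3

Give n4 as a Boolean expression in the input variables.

n3 = X | Y
n4 = X ^ n3 = X ^ (X | Y)

X ^ (X | Y)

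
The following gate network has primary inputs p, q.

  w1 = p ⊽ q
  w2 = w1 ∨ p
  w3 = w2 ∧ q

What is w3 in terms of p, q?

w1 = p ⊽ q
w2 = w1 ∨ p = (p ⊽ q) ∨ p
w3 = w2 ∧ q = ((p ⊽ q) ∨ p) ∧ q

((p ⊽ q) ∨ p) ∧ q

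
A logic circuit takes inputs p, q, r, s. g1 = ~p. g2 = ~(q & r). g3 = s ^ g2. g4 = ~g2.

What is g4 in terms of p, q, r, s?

g2 = ~(q & r)
g4 = ~g2 = ~(~(q & r))

~(~(q & r))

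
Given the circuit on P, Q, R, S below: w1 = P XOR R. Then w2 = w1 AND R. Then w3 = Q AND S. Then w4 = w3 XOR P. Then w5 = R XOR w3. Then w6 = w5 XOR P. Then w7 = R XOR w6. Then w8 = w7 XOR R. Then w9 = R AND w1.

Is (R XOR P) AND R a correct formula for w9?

Yes

w1 = P XOR R
w9 = R AND w1 = R AND (P XOR R)
At P=0, Q=0, R=0, S=0: circuit gives 0, formula gives 0.
At P=0, Q=0, R=1, S=0: circuit gives 1, formula gives 1.
Agrees on all 16 inputs.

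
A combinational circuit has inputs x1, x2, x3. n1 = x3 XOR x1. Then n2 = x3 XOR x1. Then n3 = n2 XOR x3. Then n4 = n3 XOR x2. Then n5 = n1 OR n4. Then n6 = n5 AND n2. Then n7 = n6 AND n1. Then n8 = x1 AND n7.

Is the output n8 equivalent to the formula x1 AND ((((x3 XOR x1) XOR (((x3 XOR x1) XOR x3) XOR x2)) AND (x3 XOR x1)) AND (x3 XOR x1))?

No

n1 = x3 XOR x1
n2 = x3 XOR x1
n3 = n2 XOR x3 = (x3 XOR x1) XOR x3
n4 = n3 XOR x2 = ((x3 XOR x1) XOR x3) XOR x2
n5 = n1 OR n4 = (x3 XOR x1) OR (((x3 XOR x1) XOR x3) XOR x2)
n6 = n5 AND n2 = ((x3 XOR x1) OR (((x3 XOR x1) XOR x3) XOR x2)) AND (x3 XOR x1)
n7 = n6 AND n1 = (((x3 XOR x1) OR (((x3 XOR x1) XOR x3) XOR x2)) AND (x3 XOR x1)) AND (x3 XOR x1)
n8 = x1 AND n7 = x1 AND ((((x3 XOR x1) OR (((x3 XOR x1) XOR x3) XOR x2)) AND (x3 XOR x1)) AND (x3 XOR x1))
At x1=1, x2=0, x3=0: circuit gives 1, formula gives 0.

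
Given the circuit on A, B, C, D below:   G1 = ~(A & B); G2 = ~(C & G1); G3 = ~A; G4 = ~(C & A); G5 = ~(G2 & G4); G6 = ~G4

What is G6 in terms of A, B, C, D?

G4 = ~(C & A)
G6 = ~G4 = ~(~(C & A))

~(~(C & A))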